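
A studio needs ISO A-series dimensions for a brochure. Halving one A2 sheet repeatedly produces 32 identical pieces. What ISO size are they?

32 = 2^5, so 5 halving steps.
A2 → A3 → … → A7 after 5 steps.

A7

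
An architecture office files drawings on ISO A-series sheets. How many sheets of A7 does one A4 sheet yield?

8

Each ISO step halves the sheet: 1 × A4 → 2 × A5 → 4 × A6 → 8 × A7
From A4 to A7 is 3 halving steps: 2^3 = 8.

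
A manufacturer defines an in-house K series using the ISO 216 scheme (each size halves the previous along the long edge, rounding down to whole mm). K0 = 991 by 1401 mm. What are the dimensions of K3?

K1 = 700 × 991 mm (from K0 by 1 halving).
K2: ⌊991/2⌋ × 700 = 495 × 700 mm
K3: ⌊700/2⌋ × 495 = 350 × 495 mm

350 × 495 mm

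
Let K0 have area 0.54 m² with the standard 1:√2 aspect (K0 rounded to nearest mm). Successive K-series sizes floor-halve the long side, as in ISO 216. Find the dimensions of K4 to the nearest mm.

154 × 218 mm

Let K0's short side be w mm. w · w√2 = 0.54 m² = 540,000 mm², so w ≈ 617.9 mm and w√2 ≈ 873.9 mm → K0 = 618 × 874 mm.
K1: ⌊874/2⌋ × 618 = 437 × 618 mm
K2: ⌊618/2⌋ × 437 = 309 × 437 mm
K3: ⌊437/2⌋ × 309 = 218 × 309 mm
K4: ⌊309/2⌋ × 218 = 154 × 218 mm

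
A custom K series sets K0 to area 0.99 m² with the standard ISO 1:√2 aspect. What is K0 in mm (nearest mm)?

Let the short side be w mm. Then w · w√2 = 0.99 m² = 990,000 mm².
w² = 990,000/√2, so w ≈ 836.7 mm; long side = w√2 ≈ 1183.2 mm.

837 × 1183 mm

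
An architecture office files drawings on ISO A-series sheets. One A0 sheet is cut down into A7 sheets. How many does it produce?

Each ISO step halves the sheet: 1 × A0 → 2 × A1 → 4 × A2 → 8 × A3 → …
From A0 to A7 is 7 halving steps: 2^7 = 128.

128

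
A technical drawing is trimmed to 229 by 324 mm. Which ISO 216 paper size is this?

Aspect ratio 324/229 ≈ 1.415 — close to the ISO √2 ≈ 1.414.
In the C-series (envelope sizes, between A and B): C4 = 229 × 324 mm.

C4 (229 × 324 mm)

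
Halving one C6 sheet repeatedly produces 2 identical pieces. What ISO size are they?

2 = 2^1, so 1 halving step.
C6 → C7 → … → C7 after 1 step.

C7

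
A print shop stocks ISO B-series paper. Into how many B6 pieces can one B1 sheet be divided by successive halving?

32

B1 = 707 × 1000 mm; B6 = 125 × 176 mm.
Each halving step doubles the count; 5 steps from B1 to B6.
2^5 = 32.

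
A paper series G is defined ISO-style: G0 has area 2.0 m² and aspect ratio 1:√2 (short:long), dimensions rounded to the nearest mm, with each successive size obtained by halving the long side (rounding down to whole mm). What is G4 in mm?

297 × 420 mm

Let G0's short side be w mm. w · w√2 = 2.0 m² = 2,000,000 mm², so w ≈ 1189.2 mm and w√2 ≈ 1681.8 mm → G0 = 1189 × 1682 mm.
G1: ⌊1682/2⌋ × 1189 = 841 × 1189 mm
G2: ⌊1189/2⌋ × 841 = 594 × 841 mm
G3: ⌊841/2⌋ × 594 = 420 × 594 mm
G4: ⌊594/2⌋ × 420 = 297 × 420 mm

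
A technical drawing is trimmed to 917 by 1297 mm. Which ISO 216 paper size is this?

C0 (917 × 1297 mm)

Aspect ratio 1297/917 ≈ 1.414 — close to the ISO √2 ≈ 1.414.
In the C-series (envelope sizes, between A and B): C0 = 917 × 1297 mm.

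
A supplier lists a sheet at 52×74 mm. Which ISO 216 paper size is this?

Aspect ratio 74/52 ≈ 1.423 — close to the ISO √2 ≈ 1.414.
In the A-series (A0 area = 1 m²): A8 = 52 × 74 mm.

A8 (52 × 74 mm)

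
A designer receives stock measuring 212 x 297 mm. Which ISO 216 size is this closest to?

A4 (210 × 297 mm)

Aspect ratio 297/212 ≈ 1.401 — close to the ISO √2 ≈ 1.414.
In the A-series (A0 area = 1 m²): A4 = 210 × 297 mm.
Off by 2 mm total — nearest standard size.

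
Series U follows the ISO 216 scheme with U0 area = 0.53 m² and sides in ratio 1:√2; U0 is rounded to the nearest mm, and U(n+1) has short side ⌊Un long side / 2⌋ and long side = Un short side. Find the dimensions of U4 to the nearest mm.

153 × 216 mm

Let U0's short side be w mm. w · w√2 = 0.53 m² = 530,000 mm², so w ≈ 612.2 mm and w√2 ≈ 865.8 mm → U0 = 612 × 866 mm.
U1: ⌊866/2⌋ × 612 = 433 × 612 mm
U2: ⌊612/2⌋ × 433 = 306 × 433 mm
U3: ⌊433/2⌋ × 306 = 216 × 306 mm
U4: ⌊306/2⌋ × 216 = 153 × 216 mm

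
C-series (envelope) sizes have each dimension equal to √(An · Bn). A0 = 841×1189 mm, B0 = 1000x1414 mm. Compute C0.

917 × 1297 mm

Short side: √(841 · 1000) = √841000 ≈ 917.1 → 917 mm
Long side: √(1189 · 1414) = √1681246 ≈ 1296.6 → 1297 mm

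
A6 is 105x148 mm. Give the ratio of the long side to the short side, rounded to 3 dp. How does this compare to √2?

148 / 105 = 1.410
ISO 216 targets √2 ≈ 1.414; the -0.005 deviation is from mm rounding.

1.410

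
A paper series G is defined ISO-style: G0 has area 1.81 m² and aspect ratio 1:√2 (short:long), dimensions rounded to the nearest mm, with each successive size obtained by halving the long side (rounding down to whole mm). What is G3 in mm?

400 × 565 mm

Let G0's short side be w mm. w · w√2 = 1.81 m² = 1,810,000 mm², so w ≈ 1131.3 mm and w√2 ≈ 1599.9 mm → G0 = 1131 × 1600 mm.
G1: ⌊1600/2⌋ × 1131 = 800 × 1131 mm
G2: ⌊1131/2⌋ × 800 = 565 × 800 mm
G3: ⌊800/2⌋ × 565 = 400 × 565 mm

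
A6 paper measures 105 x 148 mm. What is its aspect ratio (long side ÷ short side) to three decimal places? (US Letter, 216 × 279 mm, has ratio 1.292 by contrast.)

1.410

148 / 105 = 1.410
ISO 216 targets √2 ≈ 1.414; the -0.005 deviation is from mm rounding.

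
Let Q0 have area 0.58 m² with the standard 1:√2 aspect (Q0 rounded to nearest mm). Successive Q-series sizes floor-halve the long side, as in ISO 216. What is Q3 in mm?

226 × 320 mm

Let Q0's short side be w mm. w · w√2 = 0.58 m² = 580,000 mm², so w ≈ 640.4 mm and w√2 ≈ 905.7 mm → Q0 = 640 × 906 mm.
Q1: ⌊906/2⌋ × 640 = 453 × 640 mm
Q2: ⌊640/2⌋ × 453 = 320 × 453 mm
Q3: ⌊453/2⌋ × 320 = 226 × 320 mm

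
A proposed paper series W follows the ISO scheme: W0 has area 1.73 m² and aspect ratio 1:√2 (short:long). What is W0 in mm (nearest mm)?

Let the short side be w mm. Then w · w√2 = 1.73 m² = 1,730,000 mm².
w² = 1,730,000/√2, so w ≈ 1106.0 mm; long side = w√2 ≈ 1564.2 mm.

1106 × 1564 mm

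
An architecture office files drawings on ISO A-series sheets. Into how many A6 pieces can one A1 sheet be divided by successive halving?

32

Each ISO step halves the sheet: 1 × A1 → 2 × A2 → 4 × A3 → 8 × A4 → …
From A1 to A6 is 5 halving steps: 2^5 = 32.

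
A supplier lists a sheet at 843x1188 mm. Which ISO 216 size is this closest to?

Aspect ratio 1188/843 ≈ 1.409 — close to the ISO √2 ≈ 1.414.
In the A-series (A0 area = 1 m²): A0 = 841 × 1189 mm.
Off by 3 mm total — nearest standard size.

A0 (841 × 1189 mm)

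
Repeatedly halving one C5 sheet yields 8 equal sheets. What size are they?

8 = 2^3, so 3 halving steps.
C5 → C6 → … → C8 after 3 steps.

C8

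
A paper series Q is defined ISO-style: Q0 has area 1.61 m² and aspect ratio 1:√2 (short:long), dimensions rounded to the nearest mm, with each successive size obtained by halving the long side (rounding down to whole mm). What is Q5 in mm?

Let Q0's short side be w mm. w · w√2 = 1.61 m² = 1,610,000 mm², so w ≈ 1067.0 mm and w√2 ≈ 1508.9 mm → Q0 = 1067 × 1509 mm.
Q1: ⌊1509/2⌋ × 1067 = 754 × 1067 mm
Q2: ⌊1067/2⌋ × 754 = 533 × 754 mm
Q3: ⌊754/2⌋ × 533 = 377 × 533 mm
Q4: ⌊533/2⌋ × 377 = 266 × 377 mm
Q5: ⌊377/2⌋ × 266 = 188 × 266 mm

188 × 266 mm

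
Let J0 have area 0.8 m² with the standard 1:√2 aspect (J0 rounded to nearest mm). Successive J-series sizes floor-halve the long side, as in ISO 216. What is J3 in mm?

266 × 376 mm

Let J0's short side be w mm. w · w√2 = 0.8 m² = 800,000 mm², so w ≈ 752.1 mm and w√2 ≈ 1063.7 mm → J0 = 752 × 1064 mm.
J1: ⌊1064/2⌋ × 752 = 532 × 752 mm
J2: ⌊752/2⌋ × 532 = 376 × 532 mm
J3: ⌊532/2⌋ × 376 = 266 × 376 mm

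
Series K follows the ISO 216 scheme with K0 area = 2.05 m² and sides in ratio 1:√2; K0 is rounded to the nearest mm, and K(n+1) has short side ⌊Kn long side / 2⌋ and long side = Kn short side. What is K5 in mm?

Let K0's short side be w mm. w · w√2 = 2.05 m² = 2,050,000 mm², so w ≈ 1204.0 mm and w√2 ≈ 1702.7 mm → K0 = 1204 × 1703 mm.
K1: ⌊1703/2⌋ × 1204 = 851 × 1204 mm
K2: ⌊1204/2⌋ × 851 = 602 × 851 mm
K3: ⌊851/2⌋ × 602 = 425 × 602 mm
K4: ⌊602/2⌋ × 425 = 301 × 425 mm
K5: ⌊425/2⌋ × 301 = 212 × 301 mm

212 × 301 mm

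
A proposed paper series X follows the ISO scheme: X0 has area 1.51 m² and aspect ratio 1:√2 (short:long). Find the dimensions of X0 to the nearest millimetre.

Let the short side be w mm. Then w · w√2 = 1.51 m² = 1,510,000 mm².
w² = 1,510,000/√2, so w ≈ 1033.3 mm; long side = w√2 ≈ 1461.3 mm.

1033 × 1461 mm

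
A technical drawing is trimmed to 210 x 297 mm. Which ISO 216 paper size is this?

A4 (210 × 297 mm)

Aspect ratio 297/210 ≈ 1.414 — close to the ISO √2 ≈ 1.414.
In the A-series (A0 area = 1 m²): A4 = 210 × 297 mm.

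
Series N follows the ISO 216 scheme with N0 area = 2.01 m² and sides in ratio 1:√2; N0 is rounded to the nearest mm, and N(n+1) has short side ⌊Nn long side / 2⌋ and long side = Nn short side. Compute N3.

421 × 596 mm

Let N0's short side be w mm. w · w√2 = 2.01 m² = 2,010,000 mm², so w ≈ 1192.2 mm and w√2 ≈ 1686.0 mm → N0 = 1192 × 1686 mm.
N1: ⌊1686/2⌋ × 1192 = 843 × 1192 mm
N2: ⌊1192/2⌋ × 843 = 596 × 843 mm
N3: ⌊843/2⌋ × 596 = 421 × 596 mm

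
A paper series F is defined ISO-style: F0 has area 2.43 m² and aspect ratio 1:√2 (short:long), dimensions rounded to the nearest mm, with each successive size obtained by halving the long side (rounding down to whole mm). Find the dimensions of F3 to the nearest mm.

463 × 655 mm

Let F0's short side be w mm. w · w√2 = 2.43 m² = 2,430,000 mm², so w ≈ 1310.8 mm and w√2 ≈ 1853.8 mm → F0 = 1311 × 1854 mm.
F1: ⌊1854/2⌋ × 1311 = 927 × 1311 mm
F2: ⌊1311/2⌋ × 927 = 655 × 927 mm
F3: ⌊927/2⌋ × 655 = 463 × 655 mm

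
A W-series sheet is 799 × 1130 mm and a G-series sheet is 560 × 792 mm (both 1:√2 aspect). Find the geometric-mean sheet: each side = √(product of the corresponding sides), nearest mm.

Short side: √(799 · 560) = √447440 ≈ 668.9 → 669 mm
Long side: √(1130 · 792) = √894960 ≈ 946.0 → 946 mm

669 × 946 mm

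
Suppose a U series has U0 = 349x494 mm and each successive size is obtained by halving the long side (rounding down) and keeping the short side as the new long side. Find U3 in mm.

U1: ⌊494/2⌋ × 349 = 247 × 349 mm
U2: ⌊349/2⌋ × 247 = 174 × 247 mm
U3: ⌊247/2⌋ × 174 = 123 × 174 mm

123 × 174 mm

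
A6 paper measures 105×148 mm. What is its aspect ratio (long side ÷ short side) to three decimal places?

1.410

148 / 105 = 1.410
ISO 216 targets √2 ≈ 1.414; the -0.005 deviation is from mm rounding.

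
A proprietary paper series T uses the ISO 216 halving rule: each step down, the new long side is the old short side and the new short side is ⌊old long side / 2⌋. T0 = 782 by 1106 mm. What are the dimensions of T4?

195 × 276 mm

T1: ⌊1106/2⌋ × 782 = 553 × 782 mm
T2: ⌊782/2⌋ × 553 = 391 × 553 mm
T3: ⌊553/2⌋ × 391 = 276 × 391 mm
T4: ⌊391/2⌋ × 276 = 195 × 276 mm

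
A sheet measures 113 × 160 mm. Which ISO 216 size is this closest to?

Aspect ratio 160/113 ≈ 1.416 — close to the ISO √2 ≈ 1.414.
In the C-series (envelope sizes, between A and B): C6 = 114 × 162 mm.
Off by 3 mm total — nearest standard size.

C6 (114 × 162 mm)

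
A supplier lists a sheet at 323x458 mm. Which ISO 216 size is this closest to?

Aspect ratio 458/323 ≈ 1.418 — close to the ISO √2 ≈ 1.414.
In the C-series (envelope sizes, between A and B): C3 = 324 × 458 mm.
Off by 1 mm total — nearest standard size.

C3 (324 × 458 mm)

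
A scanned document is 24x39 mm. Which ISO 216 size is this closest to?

Aspect ratio 39/24 ≈ 1.625 (ISO target is √2 ≈ 1.414).
In the A-series (A0 area = 1 m²): A10 = 26 × 37 mm.
Off by 4 mm total — nearest standard size.

A10 (26 × 37 mm)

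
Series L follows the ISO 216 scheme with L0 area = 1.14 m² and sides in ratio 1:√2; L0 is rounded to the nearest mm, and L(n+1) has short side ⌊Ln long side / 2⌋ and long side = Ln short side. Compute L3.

Let L0's short side be w mm. w · w√2 = 1.14 m² = 1,140,000 mm², so w ≈ 897.8 mm and w√2 ≈ 1269.7 mm → L0 = 898 × 1270 mm.
L1: ⌊1270/2⌋ × 898 = 635 × 898 mm
L2: ⌊898/2⌋ × 635 = 449 × 635 mm
L3: ⌊635/2⌋ × 449 = 317 × 449 mm

317 × 449 mm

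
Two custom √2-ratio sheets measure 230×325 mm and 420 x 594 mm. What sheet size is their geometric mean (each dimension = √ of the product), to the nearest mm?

Short side: √(230 · 420) = √96600 ≈ 310.8 → 311 mm
Long side: √(325 · 594) = √193050 ≈ 439.4 → 439 mm

311 × 439 mm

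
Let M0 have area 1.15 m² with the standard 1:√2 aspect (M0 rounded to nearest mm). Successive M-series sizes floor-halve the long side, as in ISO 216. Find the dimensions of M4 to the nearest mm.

Let M0's short side be w mm. w · w√2 = 1.15 m² = 1,150,000 mm², so w ≈ 901.8 mm and w√2 ≈ 1275.3 mm → M0 = 902 × 1275 mm.
M1: ⌊1275/2⌋ × 902 = 637 × 902 mm
M2: ⌊902/2⌋ × 637 = 451 × 637 mm
M3: ⌊637/2⌋ × 451 = 318 × 451 mm
M4: ⌊451/2⌋ × 318 = 225 × 318 mm

225 × 318 mm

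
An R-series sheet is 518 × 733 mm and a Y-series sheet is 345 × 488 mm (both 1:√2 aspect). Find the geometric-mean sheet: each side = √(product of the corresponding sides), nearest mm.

Short side: √(518 · 345) = √178710 ≈ 422.7 → 423 mm
Long side: √(733 · 488) = √357704 ≈ 598.1 → 598 mm

423 × 598 mm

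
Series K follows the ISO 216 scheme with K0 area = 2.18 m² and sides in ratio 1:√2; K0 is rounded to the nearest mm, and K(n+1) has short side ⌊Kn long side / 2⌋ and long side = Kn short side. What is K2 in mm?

Let K0's short side be w mm. w · w√2 = 2.18 m² = 2,180,000 mm², so w ≈ 1241.6 mm and w√2 ≈ 1755.8 mm → K0 = 1242 × 1756 mm.
K1: ⌊1756/2⌋ × 1242 = 878 × 1242 mm
K2: ⌊1242/2⌋ × 878 = 621 × 878 mm

621 × 878 mm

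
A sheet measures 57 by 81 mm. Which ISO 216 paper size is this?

C8 (57 × 81 mm)

Aspect ratio 81/57 ≈ 1.421 — close to the ISO √2 ≈ 1.414.
In the C-series (envelope sizes, between A and B): C8 = 57 × 81 mm.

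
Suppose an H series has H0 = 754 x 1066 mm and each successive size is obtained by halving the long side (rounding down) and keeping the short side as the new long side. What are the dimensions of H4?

188 × 266 mm

H1: ⌊1066/2⌋ × 754 = 533 × 754 mm
H2: ⌊754/2⌋ × 533 = 377 × 533 mm
H3: ⌊533/2⌋ × 377 = 266 × 377 mm
H4: ⌊377/2⌋ × 266 = 188 × 266 mm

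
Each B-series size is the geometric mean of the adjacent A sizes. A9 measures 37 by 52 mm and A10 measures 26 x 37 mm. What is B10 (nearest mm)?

31 × 44 mm

Short side: √(37 · 26) = √962 ≈ 31.0 → 31 mm
Long side: √(52 · 37) = √1924 ≈ 43.9 → 44 mm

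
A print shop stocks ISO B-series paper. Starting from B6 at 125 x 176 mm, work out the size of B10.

31 × 44 mm

B7: ⌊176/2⌋ × 125 = 88 × 125 mm
B8: ⌊125/2⌋ × 88 = 62 × 88 mm
B9: ⌊88/2⌋ × 62 = 44 × 62 mm
B10: ⌊62/2⌋ × 44 = 31 × 44 mm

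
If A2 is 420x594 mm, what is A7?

74 × 105 mm

A3: ⌊594/2⌋ × 420 = 297 × 420 mm
A4: ⌊420/2⌋ × 297 = 210 × 297 mm
A5: ⌊297/2⌋ × 210 = 148 × 210 mm
A6: ⌊210/2⌋ × 148 = 105 × 148 mm
A7: ⌊148/2⌋ × 105 = 74 × 105 mm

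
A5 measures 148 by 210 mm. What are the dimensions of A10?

A6: ⌊210/2⌋ × 148 = 105 × 148 mm
A7: ⌊148/2⌋ × 105 = 74 × 105 mm
A8: ⌊105/2⌋ × 74 = 52 × 74 mm
A9: ⌊74/2⌋ × 52 = 37 × 52 mm
A10: ⌊52/2⌋ × 37 = 26 × 37 mm

26 × 37 mm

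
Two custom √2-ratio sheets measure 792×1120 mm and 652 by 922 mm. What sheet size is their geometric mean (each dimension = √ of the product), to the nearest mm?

719 × 1016 mm

Short side: √(792 · 652) = √516384 ≈ 718.6 → 719 mm
Long side: √(1120 · 922) = √1032640 ≈ 1016.2 → 1016 mm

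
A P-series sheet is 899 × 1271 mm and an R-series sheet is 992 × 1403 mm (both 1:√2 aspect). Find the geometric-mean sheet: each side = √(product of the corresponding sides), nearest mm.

944 × 1335 mm

Short side: √(899 · 992) = √891808 ≈ 944.4 → 944 mm
Long side: √(1271 · 1403) = √1783213 ≈ 1335.4 → 1335 mm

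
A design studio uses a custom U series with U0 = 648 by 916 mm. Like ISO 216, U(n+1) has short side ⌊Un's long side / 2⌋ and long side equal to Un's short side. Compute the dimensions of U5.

114 × 162 mm

U1: ⌊916/2⌋ × 648 = 458 × 648 mm
U2: ⌊648/2⌋ × 458 = 324 × 458 mm
U3: ⌊458/2⌋ × 324 = 229 × 324 mm
U4: ⌊324/2⌋ × 229 = 162 × 229 mm
U5: ⌊229/2⌋ × 162 = 114 × 162 mm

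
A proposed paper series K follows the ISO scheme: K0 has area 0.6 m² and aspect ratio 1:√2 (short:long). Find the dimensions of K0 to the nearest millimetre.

Let the short side be w mm. Then w · w√2 = 0.6 m² = 600,000 mm².
w² = 600,000/√2, so w ≈ 651.4 mm; long side = w√2 ≈ 921.2 mm.

651 × 921 mm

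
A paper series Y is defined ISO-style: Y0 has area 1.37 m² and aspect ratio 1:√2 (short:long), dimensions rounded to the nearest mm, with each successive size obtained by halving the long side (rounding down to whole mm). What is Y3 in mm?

Let Y0's short side be w mm. w · w√2 = 1.37 m² = 1,370,000 mm², so w ≈ 984.2 mm and w√2 ≈ 1391.9 mm → Y0 = 984 × 1392 mm.
Y1: ⌊1392/2⌋ × 984 = 696 × 984 mm
Y2: ⌊984/2⌋ × 696 = 492 × 696 mm
Y3: ⌊696/2⌋ × 492 = 348 × 492 mm

348 × 492 mm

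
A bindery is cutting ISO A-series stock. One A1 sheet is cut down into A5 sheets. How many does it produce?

Each ISO step halves the sheet: 1 × A1 → 2 × A2 → 4 × A3 → 8 × A4 → …
From A1 to A5 is 4 halving steps: 2^4 = 16.

16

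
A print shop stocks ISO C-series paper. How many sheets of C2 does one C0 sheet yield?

Each ISO step halves the sheet: 1 × C0 → 2 × C1 → 4 × C2
From C0 to C2 is 2 halving steps: 2^2 = 4.

4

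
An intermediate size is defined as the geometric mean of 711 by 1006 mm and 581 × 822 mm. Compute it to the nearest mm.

643 × 909 mm

Short side: √(711 · 581) = √413091 ≈ 642.7 → 643 mm
Long side: √(1006 · 822) = √826932 ≈ 909.4 → 909 mm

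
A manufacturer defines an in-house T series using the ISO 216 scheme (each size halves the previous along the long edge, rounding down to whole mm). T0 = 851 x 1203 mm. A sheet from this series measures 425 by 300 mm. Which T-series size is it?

T0: 851 × 1203 mm
T1: 601 × 851 mm
T2: 425 × 601 mm
T3: 300 × 425 mm
T4: 212 × 300 mm
→ matches T3.

T3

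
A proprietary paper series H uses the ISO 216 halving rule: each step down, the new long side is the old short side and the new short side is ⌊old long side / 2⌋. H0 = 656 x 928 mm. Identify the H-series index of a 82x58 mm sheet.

H7

H0: 656 × 928 mm
H1: 464 × 656 mm
H2: 328 × 464 mm
H3: 232 × 328 mm
H4: 164 × 232 mm
H5: 116 × 164 mm
H6: 82 × 116 mm
H7: 58 × 82 mm
H8: 41 × 58 mm
→ matches H7.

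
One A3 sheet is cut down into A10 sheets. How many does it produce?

128

A3 = 297 × 420 mm; A10 = 26 × 37 mm.
Each halving step doubles the count; 7 steps from A3 to A10.
2^7 = 128.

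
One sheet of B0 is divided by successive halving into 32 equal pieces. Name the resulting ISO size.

32 = 2^5, so 5 halving steps.
B0 → B1 → … → B5 after 5 steps.

B5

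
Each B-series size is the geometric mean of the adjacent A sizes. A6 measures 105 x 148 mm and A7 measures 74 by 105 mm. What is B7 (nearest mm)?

88 × 125 mm

Short side: √(105 · 74) = √7770 ≈ 88.1 → 88 mm
Long side: √(148 · 105) = √15540 ≈ 124.7 → 125 mm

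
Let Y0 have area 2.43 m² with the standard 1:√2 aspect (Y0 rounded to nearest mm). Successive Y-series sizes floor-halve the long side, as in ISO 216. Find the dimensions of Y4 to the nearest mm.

327 × 463 mm

Let Y0's short side be w mm. w · w√2 = 2.43 m² = 2,430,000 mm², so w ≈ 1310.8 mm and w√2 ≈ 1853.8 mm → Y0 = 1311 × 1854 mm.
Y1: ⌊1854/2⌋ × 1311 = 927 × 1311 mm
Y2: ⌊1311/2⌋ × 927 = 655 × 927 mm
Y3: ⌊927/2⌋ × 655 = 463 × 655 mm
Y4: ⌊655/2⌋ × 463 = 327 × 463 mm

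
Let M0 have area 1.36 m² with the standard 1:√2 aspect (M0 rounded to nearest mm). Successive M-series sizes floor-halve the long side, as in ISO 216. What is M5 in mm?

173 × 245 mm

Let M0's short side be w mm. w · w√2 = 1.36 m² = 1,360,000 mm², so w ≈ 980.6 mm and w√2 ≈ 1386.8 mm → M0 = 981 × 1387 mm.
M1: ⌊1387/2⌋ × 981 = 693 × 981 mm
M2: ⌊981/2⌋ × 693 = 490 × 693 mm
M3: ⌊693/2⌋ × 490 = 346 × 490 mm
M4: ⌊490/2⌋ × 346 = 245 × 346 mm
M5: ⌊346/2⌋ × 245 = 173 × 245 mm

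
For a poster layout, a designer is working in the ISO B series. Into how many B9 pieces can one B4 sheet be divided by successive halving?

32

Each ISO step halves the sheet: 1 × B4 → 2 × B5 → 4 × B6 → 8 × B7 → …
From B4 to B9 is 5 halving steps: 2^5 = 32.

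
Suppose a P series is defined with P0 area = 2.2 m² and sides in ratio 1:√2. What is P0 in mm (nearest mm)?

1247 × 1764 mm

Let the short side be w mm. Then w · w√2 = 2.2 m² = 2,200,000 mm².
w² = 2,200,000/√2, so w ≈ 1247.3 mm; long side = w√2 ≈ 1763.9 mm.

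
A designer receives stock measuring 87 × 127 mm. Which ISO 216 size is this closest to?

Aspect ratio 127/87 ≈ 1.460 (ISO target is √2 ≈ 1.414).
In the B-series (B0 = 1000 × 1414 mm): B7 = 88 × 125 mm.
Off by 3 mm total — nearest standard size.

B7 (88 × 125 mm)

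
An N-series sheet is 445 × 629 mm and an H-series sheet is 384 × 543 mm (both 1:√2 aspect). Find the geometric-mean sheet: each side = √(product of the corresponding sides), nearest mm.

413 × 584 mm

Short side: √(445 · 384) = √170880 ≈ 413.4 → 413 mm
Long side: √(629 · 543) = √341547 ≈ 584.4 → 584 mm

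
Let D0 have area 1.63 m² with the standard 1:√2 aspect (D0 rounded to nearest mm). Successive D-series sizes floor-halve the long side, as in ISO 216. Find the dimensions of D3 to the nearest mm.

Let D0's short side be w mm. w · w√2 = 1.63 m² = 1,630,000 mm², so w ≈ 1073.6 mm and w√2 ≈ 1518.3 mm → D0 = 1074 × 1518 mm.
D1: ⌊1518/2⌋ × 1074 = 759 × 1074 mm
D2: ⌊1074/2⌋ × 759 = 537 × 759 mm
D3: ⌊759/2⌋ × 537 = 379 × 537 mm

379 × 537 mm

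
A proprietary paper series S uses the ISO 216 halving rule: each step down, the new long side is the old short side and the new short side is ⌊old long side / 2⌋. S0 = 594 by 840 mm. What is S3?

S1: ⌊840/2⌋ × 594 = 420 × 594 mm
S2: ⌊594/2⌋ × 420 = 297 × 420 mm
S3: ⌊420/2⌋ × 297 = 210 × 297 mm

210 × 297 mm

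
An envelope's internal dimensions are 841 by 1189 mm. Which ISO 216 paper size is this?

Aspect ratio 1189/841 ≈ 1.414 — close to the ISO √2 ≈ 1.414.
In the A-series (A0 area = 1 m²): A0 = 841 × 1189 mm.

A0 (841 × 1189 mm)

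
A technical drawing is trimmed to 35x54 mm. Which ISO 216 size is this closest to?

Aspect ratio 54/35 ≈ 1.543 (ISO target is √2 ≈ 1.414).
In the A-series (A0 area = 1 m²): A9 = 37 × 52 mm.
Off by 4 mm total — nearest standard size.

A9 (37 × 52 mm)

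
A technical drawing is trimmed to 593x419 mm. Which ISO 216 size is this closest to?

Aspect ratio 593/419 ≈ 1.415 — close to the ISO √2 ≈ 1.414.
In the A-series (A0 area = 1 m²): A2 = 420 × 594 mm.
Off by 2 mm total — nearest standard size.

A2 (420 × 594 mm)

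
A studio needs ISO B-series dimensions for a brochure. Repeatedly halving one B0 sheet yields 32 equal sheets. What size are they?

B5

32 = 2^5, so 5 halving steps.
B0 → B1 → … → B5 after 5 steps.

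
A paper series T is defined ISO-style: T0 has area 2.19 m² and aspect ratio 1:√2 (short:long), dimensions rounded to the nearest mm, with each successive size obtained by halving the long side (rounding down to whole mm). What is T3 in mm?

Let T0's short side be w mm. w · w√2 = 2.19 m² = 2,190,000 mm², so w ≈ 1244.4 mm and w√2 ≈ 1759.9 mm → T0 = 1244 × 1760 mm.
T1: ⌊1760/2⌋ × 1244 = 880 × 1244 mm
T2: ⌊1244/2⌋ × 880 = 622 × 880 mm
T3: ⌊880/2⌋ × 622 = 440 × 622 mm

440 × 622 mm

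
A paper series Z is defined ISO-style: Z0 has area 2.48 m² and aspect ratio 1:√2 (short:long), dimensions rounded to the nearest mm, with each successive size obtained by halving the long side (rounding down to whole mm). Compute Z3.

Let Z0's short side be w mm. w · w√2 = 2.48 m² = 2,480,000 mm², so w ≈ 1324.2 mm and w√2 ≈ 1872.8 mm → Z0 = 1324 × 1873 mm.
Z1: ⌊1873/2⌋ × 1324 = 936 × 1324 mm
Z2: ⌊1324/2⌋ × 936 = 662 × 936 mm
Z3: ⌊936/2⌋ × 662 = 468 × 662 mm

468 × 662 mm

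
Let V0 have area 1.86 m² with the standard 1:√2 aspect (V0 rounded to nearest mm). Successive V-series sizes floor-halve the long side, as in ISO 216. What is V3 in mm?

Let V0's short side be w mm. w · w√2 = 1.86 m² = 1,860,000 mm², so w ≈ 1146.8 mm and w√2 ≈ 1621.9 mm → V0 = 1147 × 1622 mm.
V1: ⌊1622/2⌋ × 1147 = 811 × 1147 mm
V2: ⌊1147/2⌋ × 811 = 573 × 811 mm
V3: ⌊811/2⌋ × 573 = 405 × 573 mm

405 × 573 mm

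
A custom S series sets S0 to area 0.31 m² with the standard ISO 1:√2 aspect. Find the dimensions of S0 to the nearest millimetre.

Let the short side be w mm. Then w · w√2 = 0.31 m² = 310,000 mm².
w² = 310,000/√2, so w ≈ 468.2 mm; long side = w√2 ≈ 662.1 mm.

468 × 662 mm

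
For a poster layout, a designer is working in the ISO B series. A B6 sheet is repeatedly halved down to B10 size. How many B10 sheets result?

B6 = 125 × 176 mm; B10 = 31 × 44 mm.
Each halving step doubles the count; 4 steps from B6 to B10.
2^4 = 16.

16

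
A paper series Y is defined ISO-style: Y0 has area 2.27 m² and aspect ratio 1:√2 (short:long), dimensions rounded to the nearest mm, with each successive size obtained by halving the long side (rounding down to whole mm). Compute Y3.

Let Y0's short side be w mm. w · w√2 = 2.27 m² = 2,270,000 mm², so w ≈ 1266.9 mm and w√2 ≈ 1791.7 mm → Y0 = 1267 × 1792 mm.
Y1: ⌊1792/2⌋ × 1267 = 896 × 1267 mm
Y2: ⌊1267/2⌋ × 896 = 633 × 896 mm
Y3: ⌊896/2⌋ × 633 = 448 × 633 mm

448 × 633 mm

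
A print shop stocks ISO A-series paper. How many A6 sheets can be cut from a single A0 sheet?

64

A0 = 841 × 1189 mm; A6 = 105 × 148 mm.
Each halving step doubles the count; 6 steps from A0 to A6.
2^6 = 64.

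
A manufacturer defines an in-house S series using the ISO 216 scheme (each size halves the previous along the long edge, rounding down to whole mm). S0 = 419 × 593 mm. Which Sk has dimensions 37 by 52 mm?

S0: 419 × 593 mm
S1: 296 × 419 mm
S2: 209 × 296 mm
S3: 148 × 209 mm
S4: 104 × 148 mm
S5: 74 × 104 mm
S6: 52 × 74 mm
S7: 37 × 52 mm
S8: 26 × 37 mm
→ matches S7.

S7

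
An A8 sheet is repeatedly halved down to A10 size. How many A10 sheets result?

Each ISO step halves the sheet: 1 × A8 → 2 × A9 → 4 × A10
From A8 to A10 is 2 halving steps: 2^2 = 4.

4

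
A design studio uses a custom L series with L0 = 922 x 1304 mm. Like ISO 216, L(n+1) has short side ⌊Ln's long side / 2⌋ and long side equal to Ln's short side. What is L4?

L1: ⌊1304/2⌋ × 922 = 652 × 922 mm
L2: ⌊922/2⌋ × 652 = 461 × 652 mm
L3: ⌊652/2⌋ × 461 = 326 × 461 mm
L4: ⌊461/2⌋ × 326 = 230 × 326 mm

230 × 326 mm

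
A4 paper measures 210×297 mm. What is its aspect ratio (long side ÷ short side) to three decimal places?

1.414

297 / 210 = 1.414
Matches √2 ≈ 1.414 — the ISO 216 defining ratio.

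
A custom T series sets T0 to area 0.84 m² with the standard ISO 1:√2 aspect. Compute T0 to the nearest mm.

771 × 1090 mm

Let the short side be w mm. Then w · w√2 = 0.84 m² = 840,000 mm².
w² = 840,000/√2, so w ≈ 770.7 mm; long side = w√2 ≈ 1089.9 mm.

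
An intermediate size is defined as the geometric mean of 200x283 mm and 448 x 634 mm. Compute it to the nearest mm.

299 × 424 mm

Short side: √(200 · 448) = √89600 ≈ 299.3 → 299 mm
Long side: √(283 · 634) = √179422 ≈ 423.6 → 424 mm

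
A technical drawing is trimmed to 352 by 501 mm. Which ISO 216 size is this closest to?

B3 (353 × 500 mm)

Aspect ratio 501/352 ≈ 1.423 — close to the ISO √2 ≈ 1.414.
In the B-series (B0 = 1000 × 1414 mm): B3 = 353 × 500 mm.
Off by 2 mm total — nearest standard size.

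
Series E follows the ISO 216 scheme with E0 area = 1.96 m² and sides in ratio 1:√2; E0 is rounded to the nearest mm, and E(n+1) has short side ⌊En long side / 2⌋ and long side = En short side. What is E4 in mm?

Let E0's short side be w mm. w · w√2 = 1.96 m² = 1,960,000 mm², so w ≈ 1177.3 mm and w√2 ≈ 1664.9 mm → E0 = 1177 × 1665 mm.
E1: ⌊1665/2⌋ × 1177 = 832 × 1177 mm
E2: ⌊1177/2⌋ × 832 = 588 × 832 mm
E3: ⌊832/2⌋ × 588 = 416 × 588 mm
E4: ⌊588/2⌋ × 416 = 294 × 416 mm

294 × 416 mm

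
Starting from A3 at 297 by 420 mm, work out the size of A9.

37 × 52 mm

A4: ⌊420/2⌋ × 297 = 210 × 297 mm
A5: ⌊297/2⌋ × 210 = 148 × 210 mm
A6: ⌊210/2⌋ × 148 = 105 × 148 mm
A7: ⌊148/2⌋ × 105 = 74 × 105 mm
A8: ⌊105/2⌋ × 74 = 52 × 74 mm
A9: ⌊74/2⌋ × 52 = 37 × 52 mm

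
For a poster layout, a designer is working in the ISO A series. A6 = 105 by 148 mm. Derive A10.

26 × 37 mm

A7: ⌊148/2⌋ × 105 = 74 × 105 mm
A8: ⌊105/2⌋ × 74 = 52 × 74 mm
A9: ⌊74/2⌋ × 52 = 37 × 52 mm
A10: ⌊52/2⌋ × 37 = 26 × 37 mm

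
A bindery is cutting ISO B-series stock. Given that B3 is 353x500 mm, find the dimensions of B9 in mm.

44 × 62 mm

B4: ⌊500/2⌋ × 353 = 250 × 353 mm
B5: ⌊353/2⌋ × 250 = 176 × 250 mm
B6: ⌊250/2⌋ × 176 = 125 × 176 mm
B7: ⌊176/2⌋ × 125 = 88 × 125 mm
B8: ⌊125/2⌋ × 88 = 62 × 88 mm
B9: ⌊88/2⌋ × 62 = 44 × 62 mm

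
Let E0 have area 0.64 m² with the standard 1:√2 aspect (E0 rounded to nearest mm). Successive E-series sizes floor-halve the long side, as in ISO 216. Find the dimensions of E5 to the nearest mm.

Let E0's short side be w mm. w · w√2 = 0.64 m² = 640,000 mm², so w ≈ 672.7 mm and w√2 ≈ 951.4 mm → E0 = 673 × 951 mm.
E1: ⌊951/2⌋ × 673 = 475 × 673 mm
E2: ⌊673/2⌋ × 475 = 336 × 475 mm
E3: ⌊475/2⌋ × 336 = 237 × 336 mm
E4: ⌊336/2⌋ × 237 = 168 × 237 mm
E5: ⌊237/2⌋ × 168 = 118 × 168 mm

118 × 168 mm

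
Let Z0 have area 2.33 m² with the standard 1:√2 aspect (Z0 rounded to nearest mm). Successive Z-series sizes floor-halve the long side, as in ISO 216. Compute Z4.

321 × 453 mm

Let Z0's short side be w mm. w · w√2 = 2.33 m² = 2,330,000 mm², so w ≈ 1283.6 mm and w√2 ≈ 1815.2 mm → Z0 = 1284 × 1815 mm.
Z1: ⌊1815/2⌋ × 1284 = 907 × 1284 mm
Z2: ⌊1284/2⌋ × 907 = 642 × 907 mm
Z3: ⌊907/2⌋ × 642 = 453 × 642 mm
Z4: ⌊642/2⌋ × 453 = 321 × 453 mm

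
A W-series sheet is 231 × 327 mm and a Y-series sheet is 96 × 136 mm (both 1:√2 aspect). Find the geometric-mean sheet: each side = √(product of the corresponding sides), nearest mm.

Short side: √(231 · 96) = √22176 ≈ 148.9 → 149 mm
Long side: √(327 · 136) = √44472 ≈ 210.9 → 211 mm

149 × 211 mm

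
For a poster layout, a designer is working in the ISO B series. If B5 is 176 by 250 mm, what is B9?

B6: ⌊250/2⌋ × 176 = 125 × 176 mm
B7: ⌊176/2⌋ × 125 = 88 × 125 mm
B8: ⌊125/2⌋ × 88 = 62 × 88 mm
B9: ⌊88/2⌋ × 62 = 44 × 62 mm

44 × 62 mm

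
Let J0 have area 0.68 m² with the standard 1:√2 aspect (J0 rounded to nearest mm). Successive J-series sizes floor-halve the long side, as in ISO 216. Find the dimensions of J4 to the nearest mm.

Let J0's short side be w mm. w · w√2 = 0.68 m² = 680,000 mm², so w ≈ 693.4 mm and w√2 ≈ 980.6 mm → J0 = 693 × 981 mm.
J1: ⌊981/2⌋ × 693 = 490 × 693 mm
J2: ⌊693/2⌋ × 490 = 346 × 490 mm
J3: ⌊490/2⌋ × 346 = 245 × 346 mm
J4: ⌊346/2⌋ × 245 = 173 × 245 mm

173 × 245 mm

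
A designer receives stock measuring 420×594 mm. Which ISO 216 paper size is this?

Aspect ratio 594/420 ≈ 1.414 — close to the ISO √2 ≈ 1.414.
In the A-series (A0 area = 1 m²): A2 = 420 × 594 mm.

A2 (420 × 594 mm)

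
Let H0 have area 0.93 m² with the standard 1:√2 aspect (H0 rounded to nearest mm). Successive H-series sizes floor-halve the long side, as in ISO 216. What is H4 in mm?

202 × 286 mm

Let H0's short side be w mm. w · w√2 = 0.93 m² = 930,000 mm², so w ≈ 810.9 mm and w√2 ≈ 1146.8 mm → H0 = 811 × 1147 mm.
H1: ⌊1147/2⌋ × 811 = 573 × 811 mm
H2: ⌊811/2⌋ × 573 = 405 × 573 mm
H3: ⌊573/2⌋ × 405 = 286 × 405 mm
H4: ⌊405/2⌋ × 286 = 202 × 286 mm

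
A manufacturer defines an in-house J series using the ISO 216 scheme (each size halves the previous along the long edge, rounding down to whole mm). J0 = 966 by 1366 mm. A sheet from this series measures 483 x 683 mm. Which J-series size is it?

J2

J0: 966 × 1366 mm
J1: 683 × 966 mm
J2: 483 × 683 mm
J3: 341 × 483 mm
→ matches J2.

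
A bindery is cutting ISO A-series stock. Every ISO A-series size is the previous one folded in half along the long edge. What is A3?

297 × 420 mm

A0 = 841 × 1189 mm (A0 has area 1 m², aspect 1:√2).
A1: ⌊1189/2⌋ × 841 = 594 × 841 mm
A2: ⌊841/2⌋ × 594 = 420 × 594 mm
A3: ⌊594/2⌋ × 420 = 297 × 420 mm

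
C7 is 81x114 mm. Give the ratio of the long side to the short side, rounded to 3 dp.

1.407

114 / 81 = 1.407
ISO 216 targets √2 ≈ 1.414; the -0.007 deviation is from mm rounding.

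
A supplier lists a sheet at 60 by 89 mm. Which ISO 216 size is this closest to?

Aspect ratio 89/60 ≈ 1.483 (ISO target is √2 ≈ 1.414).
In the B-series (B0 = 1000 × 1414 mm): B8 = 62 × 88 mm.
Off by 3 mm total — nearest standard size.

B8 (62 × 88 mm)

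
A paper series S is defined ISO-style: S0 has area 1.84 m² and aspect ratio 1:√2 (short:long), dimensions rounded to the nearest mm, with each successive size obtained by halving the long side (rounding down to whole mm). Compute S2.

570 × 806 mm

Let S0's short side be w mm. w · w√2 = 1.84 m² = 1,840,000 mm², so w ≈ 1140.6 mm and w√2 ≈ 1613.1 mm → S0 = 1141 × 1613 mm.
S1: ⌊1613/2⌋ × 1141 = 806 × 1141 mm
S2: ⌊1141/2⌋ × 806 = 570 × 806 mm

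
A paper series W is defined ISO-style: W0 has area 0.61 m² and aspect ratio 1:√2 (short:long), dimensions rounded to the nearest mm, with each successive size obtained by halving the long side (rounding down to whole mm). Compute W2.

Let W0's short side be w mm. w · w√2 = 0.61 m² = 610,000 mm², so w ≈ 656.8 mm and w√2 ≈ 928.8 mm → W0 = 657 × 929 mm.
W1: ⌊929/2⌋ × 657 = 464 × 657 mm
W2: ⌊657/2⌋ × 464 = 328 × 464 mm

328 × 464 mm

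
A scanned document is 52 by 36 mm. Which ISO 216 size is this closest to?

Aspect ratio 52/36 ≈ 1.444 (ISO target is √2 ≈ 1.414).
In the A-series (A0 area = 1 m²): A9 = 37 × 52 mm.
Off by 1 mm total — nearest standard size.

A9 (37 × 52 mm)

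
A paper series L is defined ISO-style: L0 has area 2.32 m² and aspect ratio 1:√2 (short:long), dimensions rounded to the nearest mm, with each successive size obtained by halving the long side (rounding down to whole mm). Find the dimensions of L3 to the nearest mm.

452 × 640 mm

Let L0's short side be w mm. w · w√2 = 2.32 m² = 2,320,000 mm², so w ≈ 1280.8 mm and w√2 ≈ 1811.3 mm → L0 = 1281 × 1811 mm.
L1: ⌊1811/2⌋ × 1281 = 905 × 1281 mm
L2: ⌊1281/2⌋ × 905 = 640 × 905 mm
L3: ⌊905/2⌋ × 640 = 452 × 640 mm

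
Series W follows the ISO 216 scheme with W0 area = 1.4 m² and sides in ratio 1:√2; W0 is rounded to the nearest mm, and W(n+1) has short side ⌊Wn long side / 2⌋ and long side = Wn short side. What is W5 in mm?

Let W0's short side be w mm. w · w√2 = 1.4 m² = 1,400,000 mm², so w ≈ 995.0 mm and w√2 ≈ 1407.1 mm → W0 = 995 × 1407 mm.
W1: ⌊1407/2⌋ × 995 = 703 × 995 mm
W2: ⌊995/2⌋ × 703 = 497 × 703 mm
W3: ⌊703/2⌋ × 497 = 351 × 497 mm
W4: ⌊497/2⌋ × 351 = 248 × 351 mm
W5: ⌊351/2⌋ × 248 = 175 × 248 mm

175 × 248 mm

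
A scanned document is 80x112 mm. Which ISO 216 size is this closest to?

Aspect ratio 112/80 ≈ 1.400 — close to the ISO √2 ≈ 1.414.
In the C-series (envelope sizes, between A and B): C7 = 81 × 114 mm.
Off by 3 mm total — nearest standard size.

C7 (81 × 114 mm)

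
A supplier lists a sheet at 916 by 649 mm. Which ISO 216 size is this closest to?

C1 (648 × 917 mm)

Aspect ratio 916/649 ≈ 1.411 — close to the ISO √2 ≈ 1.414.
In the C-series (envelope sizes, between A and B): C1 = 648 × 917 mm.
Off by 2 mm total — nearest standard size.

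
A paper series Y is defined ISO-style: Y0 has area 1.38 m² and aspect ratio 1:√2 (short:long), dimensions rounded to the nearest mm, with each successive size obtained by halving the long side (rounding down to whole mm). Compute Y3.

Let Y0's short side be w mm. w · w√2 = 1.38 m² = 1,380,000 mm², so w ≈ 987.8 mm and w√2 ≈ 1397.0 mm → Y0 = 988 × 1397 mm.
Y1: ⌊1397/2⌋ × 988 = 698 × 988 mm
Y2: ⌊988/2⌋ × 698 = 494 × 698 mm
Y3: ⌊698/2⌋ × 494 = 349 × 494 mm

349 × 494 mm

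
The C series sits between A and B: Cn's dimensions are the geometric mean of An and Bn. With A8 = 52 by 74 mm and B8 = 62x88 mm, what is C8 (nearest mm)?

57 × 81 mm

Short side: √(52 · 62) = √3224 ≈ 56.8 → 57 mm
Long side: √(74 · 88) = √6512 ≈ 80.7 → 81 mm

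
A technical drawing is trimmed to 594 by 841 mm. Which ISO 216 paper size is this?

A1 (594 × 841 mm)

Aspect ratio 841/594 ≈ 1.416 — close to the ISO √2 ≈ 1.414.
In the A-series (A0 area = 1 m²): A1 = 594 × 841 mm.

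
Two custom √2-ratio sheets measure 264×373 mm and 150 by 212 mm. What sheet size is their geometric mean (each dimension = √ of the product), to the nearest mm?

199 × 281 mm

Short side: √(264 · 150) = √39600 ≈ 199.0 → 199 mm
Long side: √(373 · 212) = √79076 ≈ 281.2 → 281 mm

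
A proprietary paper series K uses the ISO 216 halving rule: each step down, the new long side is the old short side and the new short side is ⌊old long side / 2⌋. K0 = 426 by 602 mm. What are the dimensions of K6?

53 × 75 mm

K1 = 301 × 426 mm (from K0 by 1 halving).
K2: ⌊426/2⌋ × 301 = 213 × 301 mm
K3: ⌊301/2⌋ × 213 = 150 × 213 mm
K4: ⌊213/2⌋ × 150 = 106 × 150 mm
K5: ⌊150/2⌋ × 106 = 75 × 106 mm
K6: ⌊106/2⌋ × 75 = 53 × 75 mm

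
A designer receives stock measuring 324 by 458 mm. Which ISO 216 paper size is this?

C3 (324 × 458 mm)

Aspect ratio 458/324 ≈ 1.414 — close to the ISO √2 ≈ 1.414.
In the C-series (envelope sizes, between A and B): C3 = 324 × 458 mm.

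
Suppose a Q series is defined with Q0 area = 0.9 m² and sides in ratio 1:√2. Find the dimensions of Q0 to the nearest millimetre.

798 × 1128 mm

Let the short side be w mm. Then w · w√2 = 0.9 m² = 900,000 mm².
w² = 900,000/√2, so w ≈ 797.7 mm; long side = w√2 ≈ 1128.2 mm.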